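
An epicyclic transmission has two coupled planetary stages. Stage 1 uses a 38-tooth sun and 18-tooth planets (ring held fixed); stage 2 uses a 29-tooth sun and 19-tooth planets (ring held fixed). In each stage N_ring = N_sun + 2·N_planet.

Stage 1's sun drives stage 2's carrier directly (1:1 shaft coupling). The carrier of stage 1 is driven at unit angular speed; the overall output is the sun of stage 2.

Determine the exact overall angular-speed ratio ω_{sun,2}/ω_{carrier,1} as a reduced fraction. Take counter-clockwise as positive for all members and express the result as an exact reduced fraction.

Stage 1: N_ring = 38 + 2·18 = 74
Stage 1: 38(ω_s−ω_c) = −74(ω_r−ω_c),  ω_r=0, ω_c=1
Stage 1: ω_s = 1 − (74/38)(0−1) = 56/19
  ⇒ ω_s¹/ω_c¹ = 56/19
Stage 2: N_ring = 29 + 2·19 = 67
Stage 2: 29(ω_s−ω_c) = −67(ω_r−ω_c),  ω_r=0, ω_c=1
Stage 2: ω_s = 1 − (67/29)(0−1) = 96/29
  ⇒ ω_s²/ω_c² = 96/29
Coupling ω_c² = ω_s¹ ⇒ overall = 56/19 × 96/29 = 5376/551

5376/551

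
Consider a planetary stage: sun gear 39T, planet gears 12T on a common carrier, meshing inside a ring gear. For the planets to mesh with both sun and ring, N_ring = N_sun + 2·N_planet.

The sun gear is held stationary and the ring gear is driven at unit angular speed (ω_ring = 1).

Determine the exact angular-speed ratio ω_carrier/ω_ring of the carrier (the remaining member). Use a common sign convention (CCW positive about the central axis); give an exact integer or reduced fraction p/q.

21/34

N_ring = 39 + 2·12 = 63
39(ω_s−ω_c) = −63(ω_r−ω_c),  ω_s=0, ω_r=1
39(0−ω_c) = −63(1−ω_c)  ⇒  102ω_c = 63  ⇒  ω_c = 21/34
ω_c/ω_r = 21/34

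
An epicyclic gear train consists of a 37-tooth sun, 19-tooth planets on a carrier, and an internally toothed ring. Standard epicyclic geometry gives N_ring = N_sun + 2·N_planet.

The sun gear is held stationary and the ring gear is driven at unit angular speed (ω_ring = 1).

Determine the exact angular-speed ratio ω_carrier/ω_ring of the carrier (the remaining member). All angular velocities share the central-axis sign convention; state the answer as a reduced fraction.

75/112

N_ring = 37 + 2·19 = 75
37(ω_s−ω_c) = −75(ω_r−ω_c),  ω_s=0, ω_r=1
37(0−ω_c) = −75(1−ω_c)  ⇒  112ω_c = 75  ⇒  ω_c = 75/112
ω_c/ω_r = 75/112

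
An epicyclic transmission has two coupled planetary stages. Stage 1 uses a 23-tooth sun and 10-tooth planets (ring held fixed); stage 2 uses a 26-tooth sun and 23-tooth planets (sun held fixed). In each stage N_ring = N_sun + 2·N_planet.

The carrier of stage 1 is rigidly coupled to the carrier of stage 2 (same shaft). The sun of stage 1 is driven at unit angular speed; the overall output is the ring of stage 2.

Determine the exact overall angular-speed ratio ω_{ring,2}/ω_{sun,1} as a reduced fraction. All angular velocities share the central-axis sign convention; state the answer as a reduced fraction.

1127/2376

Stage 1: N_ring = 23 + 2·10 = 43
Stage 1: 23(ω_s−ω_c) = −43(ω_r−ω_c),  ω_r=0, ω_s=1
Stage 1: 23(1−ω_c) = −43(0−ω_c)  ⇒  66ω_c = 23  ⇒  ω_c = 23/66
  ⇒ ω_c¹/ω_s¹ = 23/66
Stage 2: N_ring = 26 + 2·23 = 72
Stage 2: 26(ω_s−ω_c) = −72(ω_r−ω_c),  ω_s=0, ω_c=1
Stage 2: ω_r = 1 − (26/72)(0−1) = 49/36
  ⇒ ω_r²/ω_c² = 49/36
Coupling ω_c² = ω_c¹ ⇒ overall = 23/66 × 49/36 = 1127/2376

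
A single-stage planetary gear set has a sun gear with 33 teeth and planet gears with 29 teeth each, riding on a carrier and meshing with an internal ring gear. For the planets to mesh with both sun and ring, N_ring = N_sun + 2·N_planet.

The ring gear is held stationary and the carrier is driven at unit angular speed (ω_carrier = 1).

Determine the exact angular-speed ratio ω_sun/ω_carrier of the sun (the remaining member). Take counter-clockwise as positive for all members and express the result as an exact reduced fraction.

N_ring = 33 + 2·29 = 91
33(ω_s−ω_c) = −91(ω_r−ω_c),  ω_r=0, ω_c=1
ω_s = 1 − (91/33)(0−1) = 124/33
ω_s/ω_c = 124/33

124/33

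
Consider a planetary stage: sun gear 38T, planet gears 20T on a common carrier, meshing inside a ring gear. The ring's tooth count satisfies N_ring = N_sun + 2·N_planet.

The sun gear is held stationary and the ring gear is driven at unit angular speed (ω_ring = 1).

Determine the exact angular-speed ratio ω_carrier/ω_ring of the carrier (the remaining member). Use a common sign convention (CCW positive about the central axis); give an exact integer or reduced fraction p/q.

39/58

N_ring = 38 + 2·20 = 78
38(ω_s−ω_c) = −78(ω_r−ω_c),  ω_s=0, ω_r=1
38(0−ω_c) = −78(1−ω_c)  ⇒  116ω_c = 78  ⇒  ω_c = 39/58
ω_c/ω_r = 39/58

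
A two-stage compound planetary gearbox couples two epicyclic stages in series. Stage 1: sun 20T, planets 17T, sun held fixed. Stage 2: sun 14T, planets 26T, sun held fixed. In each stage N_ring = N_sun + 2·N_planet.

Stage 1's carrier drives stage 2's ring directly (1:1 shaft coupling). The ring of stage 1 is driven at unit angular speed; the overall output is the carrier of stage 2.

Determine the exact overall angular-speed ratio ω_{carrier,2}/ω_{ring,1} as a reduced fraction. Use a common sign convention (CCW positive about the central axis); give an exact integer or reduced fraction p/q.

Stage 1: N_ring = 20 + 2·17 = 54
Stage 1: 20(ω_s−ω_c) = −54(ω_r−ω_c),  ω_s=0, ω_r=1
Stage 1: 20(0−ω_c) = −54(1−ω_c)  ⇒  74ω_c = 54  ⇒  ω_c = 27/37
  ⇒ ω_c¹/ω_r¹ = 27/37
Stage 2: N_ring = 14 + 2·26 = 66
Stage 2: 14(ω_s−ω_c) = −66(ω_r−ω_c),  ω_s=0, ω_r=1
Stage 2: 14(0−ω_c) = −66(1−ω_c)  ⇒  80ω_c = 66  ⇒  ω_c = 33/40
  ⇒ ω_c²/ω_r² = 33/40
Coupling ω_r² = ω_c¹ ⇒ overall = 27/37 × 33/40 = 891/1480

891/1480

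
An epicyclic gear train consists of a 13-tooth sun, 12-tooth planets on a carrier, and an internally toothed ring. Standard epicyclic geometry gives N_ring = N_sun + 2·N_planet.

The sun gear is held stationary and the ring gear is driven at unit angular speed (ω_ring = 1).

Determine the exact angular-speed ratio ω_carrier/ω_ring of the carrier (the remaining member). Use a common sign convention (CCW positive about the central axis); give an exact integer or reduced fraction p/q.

37/50

N_ring = 13 + 2·12 = 37
13(ω_s−ω_c) = −37(ω_r−ω_c),  ω_s=0, ω_r=1
13(0−ω_c) = −37(1−ω_c)  ⇒  50ω_c = 37  ⇒  ω_c = 37/50
ω_c/ω_r = 37/50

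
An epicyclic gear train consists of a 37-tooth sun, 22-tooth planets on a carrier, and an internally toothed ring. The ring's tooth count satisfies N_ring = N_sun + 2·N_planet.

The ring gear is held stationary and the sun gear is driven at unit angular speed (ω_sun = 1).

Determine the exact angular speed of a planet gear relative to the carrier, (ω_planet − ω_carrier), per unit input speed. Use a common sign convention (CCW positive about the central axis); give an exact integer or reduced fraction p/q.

-2997/2596

N_ring = 37 + 2·22 = 81
37(ω_s−ω_c) = −81(ω_r−ω_c),  ω_r=0, ω_s=1
37(1−ω_c) = −81(0−ω_c)  ⇒  118ω_c = 37  ⇒  ω_c = 37/118
sun–planet: 37·(1−37/118) = −22·(ω_p−ω_c)  ⇒  ω_p−ω_c = −(37/22)·(81/118) = -2997/2596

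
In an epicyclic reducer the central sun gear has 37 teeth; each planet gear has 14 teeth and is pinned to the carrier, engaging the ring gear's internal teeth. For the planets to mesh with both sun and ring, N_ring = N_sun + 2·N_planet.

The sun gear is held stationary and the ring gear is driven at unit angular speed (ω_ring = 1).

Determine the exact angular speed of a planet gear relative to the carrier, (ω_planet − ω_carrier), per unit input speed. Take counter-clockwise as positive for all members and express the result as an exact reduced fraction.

N_ring = 37 + 2·14 = 65
37(ω_s−ω_c) = −65(ω_r−ω_c),  ω_s=0, ω_r=1
37(0−ω_c) = −65(1−ω_c)  ⇒  102ω_c = 65  ⇒  ω_c = 65/102
sun–planet: 37·(0−65/102) = −14·(ω_p−ω_c)  ⇒  ω_p−ω_c = −(37/14)·(-65/102) = 2405/1428

2405/1428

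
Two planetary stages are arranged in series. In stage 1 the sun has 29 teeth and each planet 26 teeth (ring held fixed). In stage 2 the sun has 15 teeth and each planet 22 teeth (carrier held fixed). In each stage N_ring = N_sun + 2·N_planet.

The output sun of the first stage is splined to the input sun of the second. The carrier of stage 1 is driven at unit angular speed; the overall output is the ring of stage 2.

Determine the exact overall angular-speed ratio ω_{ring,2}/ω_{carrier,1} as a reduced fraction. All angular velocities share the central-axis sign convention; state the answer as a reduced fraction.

Stage 1: N_ring = 29 + 2·26 = 81
Stage 1: 29(ω_s−ω_c) = −81(ω_r−ω_c),  ω_r=0, ω_c=1
Stage 1: ω_s = 1 − (81/29)(0−1) = 110/29
  ⇒ ω_s¹/ω_c¹ = 110/29
Stage 2: N_ring = 15 + 2·22 = 59
Stage 2: 15(ω_s−ω_c) = −59(ω_r−ω_c),  ω_c=0, ω_s=1
Stage 2: ω_r = 0 − (15/59)(1−0) = -15/59
  ⇒ ω_r²/ω_s² = -15/59
Coupling ω_s² = ω_s¹ ⇒ overall = 110/29 × -15/59 = -1650/1711

-1650/1711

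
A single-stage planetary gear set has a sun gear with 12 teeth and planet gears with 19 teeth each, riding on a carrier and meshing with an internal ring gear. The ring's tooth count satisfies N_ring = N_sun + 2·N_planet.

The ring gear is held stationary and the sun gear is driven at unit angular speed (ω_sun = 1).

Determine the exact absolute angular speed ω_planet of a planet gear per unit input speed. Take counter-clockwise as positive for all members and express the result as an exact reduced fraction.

N_ring = 12 + 2·19 = 50
12(ω_s−ω_c) = −50(ω_r−ω_c),  ω_r=0, ω_s=1
12(1−ω_c) = −50(0−ω_c)  ⇒  62ω_c = 12  ⇒  ω_c = 6/31
sun–planet: 12·(1−6/31) = −19·(ω_p−ω_c)  ⇒  ω_p−ω_c = −(12/19)·(25/31) = -300/589
ω_p = 6/31 − 300/589 = -6/19

-6/19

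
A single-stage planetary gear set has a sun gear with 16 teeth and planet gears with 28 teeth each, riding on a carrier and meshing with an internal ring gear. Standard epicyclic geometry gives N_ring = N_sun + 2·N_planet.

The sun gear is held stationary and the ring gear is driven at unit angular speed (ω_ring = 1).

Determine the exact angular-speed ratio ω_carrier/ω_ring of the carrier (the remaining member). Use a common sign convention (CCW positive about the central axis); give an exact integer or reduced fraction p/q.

N_ring = 16 + 2·28 = 72
16(ω_s−ω_c) = −72(ω_r−ω_c),  ω_s=0, ω_r=1
16(0−ω_c) = −72(1−ω_c)  ⇒  88ω_c = 72  ⇒  ω_c = 9/11
ω_c/ω_r = 9/11

9/11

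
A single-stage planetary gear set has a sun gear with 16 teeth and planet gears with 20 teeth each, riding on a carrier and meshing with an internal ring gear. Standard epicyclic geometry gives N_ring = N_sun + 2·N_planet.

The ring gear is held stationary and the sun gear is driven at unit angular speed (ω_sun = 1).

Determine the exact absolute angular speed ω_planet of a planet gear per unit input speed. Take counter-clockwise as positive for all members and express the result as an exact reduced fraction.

-2/5

N_ring = 16 + 2·20 = 56
16(ω_s−ω_c) = −56(ω_r−ω_c),  ω_r=0, ω_s=1
16(1−ω_c) = −56(0−ω_c)  ⇒  72ω_c = 16  ⇒  ω_c = 2/9
sun–planet: 16·(1−2/9) = −20·(ω_p−ω_c)  ⇒  ω_p−ω_c = −(16/20)·(7/9) = -28/45
ω_p = 2/9 − 28/45 = -2/5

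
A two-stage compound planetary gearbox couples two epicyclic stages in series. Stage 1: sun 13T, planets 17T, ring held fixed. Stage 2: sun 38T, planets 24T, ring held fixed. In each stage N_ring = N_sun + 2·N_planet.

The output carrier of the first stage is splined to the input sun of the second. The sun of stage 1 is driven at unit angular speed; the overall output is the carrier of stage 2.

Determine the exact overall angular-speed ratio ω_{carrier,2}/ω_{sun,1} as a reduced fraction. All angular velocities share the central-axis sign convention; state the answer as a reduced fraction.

247/3720

Stage 1: N_ring = 13 + 2·17 = 47
Stage 1: 13(ω_s−ω_c) = −47(ω_r−ω_c),  ω_r=0, ω_s=1
Stage 1: 13(1−ω_c) = −47(0−ω_c)  ⇒  60ω_c = 13  ⇒  ω_c = 13/60
  ⇒ ω_c¹/ω_s¹ = 13/60
Stage 2: N_ring = 38 + 2·24 = 86
Stage 2: 38(ω_s−ω_c) = −86(ω_r−ω_c),  ω_r=0, ω_s=1
Stage 2: 38(1−ω_c) = −86(0−ω_c)  ⇒  124ω_c = 38  ⇒  ω_c = 19/62
  ⇒ ω_c²/ω_s² = 19/62
Coupling ω_s² = ω_c¹ ⇒ overall = 13/60 × 19/62 = 247/3720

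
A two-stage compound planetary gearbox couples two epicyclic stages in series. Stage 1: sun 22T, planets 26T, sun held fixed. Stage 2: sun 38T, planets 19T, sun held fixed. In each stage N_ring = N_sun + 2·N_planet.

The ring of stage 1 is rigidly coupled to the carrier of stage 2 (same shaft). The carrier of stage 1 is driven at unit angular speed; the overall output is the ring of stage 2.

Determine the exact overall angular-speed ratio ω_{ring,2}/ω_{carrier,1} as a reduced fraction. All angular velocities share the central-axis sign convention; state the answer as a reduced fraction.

Stage 1: N_ring = 22 + 2·26 = 74
Stage 1: 22(ω_s−ω_c) = −74(ω_r−ω_c),  ω_s=0, ω_c=1
Stage 1: ω_r = 1 − (22/74)(0−1) = 48/37
  ⇒ ω_r¹/ω_c¹ = 48/37
Stage 2: N_ring = 38 + 2·19 = 76
Stage 2: 38(ω_s−ω_c) = −76(ω_r−ω_c),  ω_s=0, ω_c=1
Stage 2: ω_r = 1 − (38/76)(0−1) = 3/2
  ⇒ ω_r²/ω_c² = 3/2
Coupling ω_c² = ω_r¹ ⇒ overall = 48/37 × 3/2 = 72/37

72/37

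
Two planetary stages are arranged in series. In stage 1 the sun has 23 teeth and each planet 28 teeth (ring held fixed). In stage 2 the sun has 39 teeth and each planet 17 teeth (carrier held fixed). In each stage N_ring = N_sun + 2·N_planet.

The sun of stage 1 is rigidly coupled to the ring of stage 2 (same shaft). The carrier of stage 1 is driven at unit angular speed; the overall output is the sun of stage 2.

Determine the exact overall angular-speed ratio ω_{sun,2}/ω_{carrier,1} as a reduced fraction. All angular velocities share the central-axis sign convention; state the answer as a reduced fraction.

-2482/299

Stage 1: N_ring = 23 + 2·28 = 79
Stage 1: 23(ω_s−ω_c) = −79(ω_r−ω_c),  ω_r=0, ω_c=1
Stage 1: ω_s = 1 − (79/23)(0−1) = 102/23
  ⇒ ω_s¹/ω_c¹ = 102/23
Stage 2: N_ring = 39 + 2·17 = 73
Stage 2: 39(ω_s−ω_c) = −73(ω_r−ω_c),  ω_c=0, ω_r=1
Stage 2: ω_s = 0 − (73/39)(1−0) = -73/39
  ⇒ ω_s²/ω_r² = -73/39
Coupling ω_r² = ω_s¹ ⇒ overall = 102/23 × -73/39 = -2482/299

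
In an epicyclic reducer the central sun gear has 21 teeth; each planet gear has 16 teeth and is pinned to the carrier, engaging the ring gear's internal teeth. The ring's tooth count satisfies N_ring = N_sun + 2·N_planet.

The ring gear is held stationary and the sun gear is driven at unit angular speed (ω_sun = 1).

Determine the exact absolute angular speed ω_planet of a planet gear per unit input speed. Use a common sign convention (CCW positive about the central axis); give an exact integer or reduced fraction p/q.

-21/32

N_ring = 21 + 2·16 = 53
21(ω_s−ω_c) = −53(ω_r−ω_c),  ω_r=0, ω_s=1
21(1−ω_c) = −53(0−ω_c)  ⇒  74ω_c = 21  ⇒  ω_c = 21/74
sun–planet: 21·(1−21/74) = −16·(ω_p−ω_c)  ⇒  ω_p−ω_c = −(21/16)·(53/74) = -1113/1184
ω_p = 21/74 − 1113/1184 = -21/32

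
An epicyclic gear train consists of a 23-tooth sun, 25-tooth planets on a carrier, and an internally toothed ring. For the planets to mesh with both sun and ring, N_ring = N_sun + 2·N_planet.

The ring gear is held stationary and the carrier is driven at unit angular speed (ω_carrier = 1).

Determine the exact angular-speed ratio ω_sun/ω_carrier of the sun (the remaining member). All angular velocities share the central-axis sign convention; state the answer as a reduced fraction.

96/23

N_ring = 23 + 2·25 = 73
23(ω_s−ω_c) = −73(ω_r−ω_c),  ω_r=0, ω_c=1
ω_s = 1 − (73/23)(0−1) = 96/23
ω_s/ω_c = 96/23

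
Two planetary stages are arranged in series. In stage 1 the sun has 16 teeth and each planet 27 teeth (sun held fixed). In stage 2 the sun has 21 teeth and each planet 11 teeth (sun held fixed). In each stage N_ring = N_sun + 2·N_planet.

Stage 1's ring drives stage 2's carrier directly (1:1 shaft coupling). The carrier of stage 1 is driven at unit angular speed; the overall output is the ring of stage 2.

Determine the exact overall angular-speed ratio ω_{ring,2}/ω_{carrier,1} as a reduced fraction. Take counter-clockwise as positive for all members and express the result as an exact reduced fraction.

64/35

Stage 1: N_ring = 16 + 2·27 = 70
Stage 1: 16(ω_s−ω_c) = −70(ω_r−ω_c),  ω_s=0, ω_c=1
Stage 1: ω_r = 1 − (16/70)(0−1) = 43/35
  ⇒ ω_r¹/ω_c¹ = 43/35
Stage 2: N_ring = 21 + 2·11 = 43
Stage 2: 21(ω_s−ω_c) = −43(ω_r−ω_c),  ω_s=0, ω_c=1
Stage 2: ω_r = 1 − (21/43)(0−1) = 64/43
  ⇒ ω_r²/ω_c² = 64/43
Coupling ω_c² = ω_r¹ ⇒ overall = 43/35 × 64/43 = 64/35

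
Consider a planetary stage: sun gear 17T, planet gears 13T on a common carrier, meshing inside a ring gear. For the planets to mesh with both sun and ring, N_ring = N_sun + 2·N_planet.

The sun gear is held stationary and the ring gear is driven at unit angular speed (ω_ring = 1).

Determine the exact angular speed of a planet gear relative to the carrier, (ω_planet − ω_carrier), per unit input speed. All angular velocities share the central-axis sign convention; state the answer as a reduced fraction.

731/780

N_ring = 17 + 2·13 = 43
17(ω_s−ω_c) = −43(ω_r−ω_c),  ω_s=0, ω_r=1
17(0−ω_c) = −43(1−ω_c)  ⇒  60ω_c = 43  ⇒  ω_c = 43/60
sun–planet: 17·(0−43/60) = −13·(ω_p−ω_c)  ⇒  ω_p−ω_c = −(17/13)·(-43/60) = 731/780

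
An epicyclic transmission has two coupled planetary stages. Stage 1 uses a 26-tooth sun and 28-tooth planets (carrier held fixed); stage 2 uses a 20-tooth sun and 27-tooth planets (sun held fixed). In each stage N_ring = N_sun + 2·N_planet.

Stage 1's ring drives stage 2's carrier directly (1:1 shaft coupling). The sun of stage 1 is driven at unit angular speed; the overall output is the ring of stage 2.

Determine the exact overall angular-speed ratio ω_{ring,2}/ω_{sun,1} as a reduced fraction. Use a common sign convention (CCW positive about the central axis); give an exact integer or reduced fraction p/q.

Stage 1: N_ring = 26 + 2·28 = 82
Stage 1: 26(ω_s−ω_c) = −82(ω_r−ω_c),  ω_c=0, ω_s=1
Stage 1: ω_r = 0 − (26/82)(1−0) = -13/41
  ⇒ ω_r¹/ω_s¹ = -13/41
Stage 2: N_ring = 20 + 2·27 = 74
Stage 2: 20(ω_s−ω_c) = −74(ω_r−ω_c),  ω_s=0, ω_c=1
Stage 2: ω_r = 1 − (20/74)(0−1) = 47/37
  ⇒ ω_r²/ω_c² = 47/37
Coupling ω_c² = ω_r¹ ⇒ overall = -13/41 × 47/37 = -611/1517

-611/1517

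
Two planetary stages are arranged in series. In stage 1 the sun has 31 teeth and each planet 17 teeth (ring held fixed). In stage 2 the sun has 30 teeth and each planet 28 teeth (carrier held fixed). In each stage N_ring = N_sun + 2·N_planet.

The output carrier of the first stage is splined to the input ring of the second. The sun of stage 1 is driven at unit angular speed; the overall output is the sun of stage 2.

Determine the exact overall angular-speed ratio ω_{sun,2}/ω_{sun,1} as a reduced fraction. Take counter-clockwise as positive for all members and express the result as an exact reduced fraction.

-1333/1440

Stage 1: N_ring = 31 + 2·17 = 65
Stage 1: 31(ω_s−ω_c) = −65(ω_r−ω_c),  ω_r=0, ω_s=1
Stage 1: 31(1−ω_c) = −65(0−ω_c)  ⇒  96ω_c = 31  ⇒  ω_c = 31/96
  ⇒ ω_c¹/ω_s¹ = 31/96
Stage 2: N_ring = 30 + 2·28 = 86
Stage 2: 30(ω_s−ω_c) = −86(ω_r−ω_c),  ω_c=0, ω_r=1
Stage 2: ω_s = 0 − (86/30)(1−0) = -43/15
  ⇒ ω_s²/ω_r² = -43/15
Coupling ω_r² = ω_c¹ ⇒ overall = 31/96 × -43/15 = -1333/1440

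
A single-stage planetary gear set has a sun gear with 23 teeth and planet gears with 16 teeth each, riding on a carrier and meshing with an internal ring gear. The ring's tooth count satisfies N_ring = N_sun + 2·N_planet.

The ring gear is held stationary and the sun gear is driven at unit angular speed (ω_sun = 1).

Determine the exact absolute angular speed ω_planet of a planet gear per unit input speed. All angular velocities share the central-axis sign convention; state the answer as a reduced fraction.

-23/32

N_ring = 23 + 2·16 = 55
23(ω_s−ω_c) = −55(ω_r−ω_c),  ω_r=0, ω_s=1
23(1−ω_c) = −55(0−ω_c)  ⇒  78ω_c = 23  ⇒  ω_c = 23/78
sun–planet: 23·(1−23/78) = −16·(ω_p−ω_c)  ⇒  ω_p−ω_c = −(23/16)·(55/78) = -1265/1248
ω_p = 23/78 − 1265/1248 = -23/32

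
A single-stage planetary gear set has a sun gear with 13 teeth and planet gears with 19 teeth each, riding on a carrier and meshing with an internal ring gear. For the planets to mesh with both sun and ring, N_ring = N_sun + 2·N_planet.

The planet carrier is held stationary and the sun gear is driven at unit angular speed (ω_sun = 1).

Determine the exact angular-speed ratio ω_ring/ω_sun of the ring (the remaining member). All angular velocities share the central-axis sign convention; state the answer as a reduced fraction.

N_ring = 13 + 2·19 = 51
13(ω_s−ω_c) = −51(ω_r−ω_c),  ω_c=0, ω_s=1
ω_r = 0 − (13/51)(1−0) = -13/51
ω_r/ω_s = -13/51

-13/51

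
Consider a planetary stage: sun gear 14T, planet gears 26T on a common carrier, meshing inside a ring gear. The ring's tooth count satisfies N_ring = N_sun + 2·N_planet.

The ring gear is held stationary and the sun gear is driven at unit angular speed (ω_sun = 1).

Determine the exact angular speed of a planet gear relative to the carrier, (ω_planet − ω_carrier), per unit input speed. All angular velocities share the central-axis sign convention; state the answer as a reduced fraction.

N_ring = 14 + 2·26 = 66
14(ω_s−ω_c) = −66(ω_r−ω_c),  ω_r=0, ω_s=1
14(1−ω_c) = −66(0−ω_c)  ⇒  80ω_c = 14  ⇒  ω_c = 7/40
sun–planet: 14·(1−7/40) = −26·(ω_p−ω_c)  ⇒  ω_p−ω_c = −(14/26)·(33/40) = -231/520

-231/520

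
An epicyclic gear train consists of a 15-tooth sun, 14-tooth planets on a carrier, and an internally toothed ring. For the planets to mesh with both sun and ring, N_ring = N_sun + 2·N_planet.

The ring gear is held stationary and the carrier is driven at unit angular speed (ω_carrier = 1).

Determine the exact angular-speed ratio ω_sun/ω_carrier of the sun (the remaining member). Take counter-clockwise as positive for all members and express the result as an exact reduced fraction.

N_ring = 15 + 2·14 = 43
15(ω_s−ω_c) = −43(ω_r−ω_c),  ω_r=0, ω_c=1
ω_s = 1 − (43/15)(0−1) = 58/15
ω_s/ω_c = 58/15

58/15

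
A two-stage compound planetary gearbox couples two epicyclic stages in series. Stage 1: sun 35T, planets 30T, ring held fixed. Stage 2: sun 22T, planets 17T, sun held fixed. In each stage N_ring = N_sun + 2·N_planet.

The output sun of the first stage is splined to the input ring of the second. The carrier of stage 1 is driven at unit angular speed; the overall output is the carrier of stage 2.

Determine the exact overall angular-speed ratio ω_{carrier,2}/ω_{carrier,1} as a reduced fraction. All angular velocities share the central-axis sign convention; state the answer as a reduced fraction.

8/3

Stage 1: N_ring = 35 + 2·30 = 95
Stage 1: 35(ω_s−ω_c) = −95(ω_r−ω_c),  ω_r=0, ω_c=1
Stage 1: ω_s = 1 − (95/35)(0−1) = 26/7
  ⇒ ω_s¹/ω_c¹ = 26/7
Stage 2: N_ring = 22 + 2·17 = 56
Stage 2: 22(ω_s−ω_c) = −56(ω_r−ω_c),  ω_s=0, ω_r=1
Stage 2: 22(0−ω_c) = −56(1−ω_c)  ⇒  78ω_c = 56  ⇒  ω_c = 28/39
  ⇒ ω_c²/ω_r² = 28/39
Coupling ω_r² = ω_s¹ ⇒ overall = 26/7 × 28/39 = 8/3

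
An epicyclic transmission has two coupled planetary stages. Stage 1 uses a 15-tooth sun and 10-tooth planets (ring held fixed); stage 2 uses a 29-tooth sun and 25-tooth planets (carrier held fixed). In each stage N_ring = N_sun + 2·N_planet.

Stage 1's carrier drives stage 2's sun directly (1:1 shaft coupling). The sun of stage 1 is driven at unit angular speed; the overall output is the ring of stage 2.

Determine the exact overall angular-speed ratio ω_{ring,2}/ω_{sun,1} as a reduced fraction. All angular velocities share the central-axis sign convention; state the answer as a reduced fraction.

Stage 1: N_ring = 15 + 2·10 = 35
Stage 1: 15(ω_s−ω_c) = −35(ω_r−ω_c),  ω_r=0, ω_s=1
Stage 1: 15(1−ω_c) = −35(0−ω_c)  ⇒  50ω_c = 15  ⇒  ω_c = 3/10
  ⇒ ω_c¹/ω_s¹ = 3/10
Stage 2: N_ring = 29 + 2·25 = 79
Stage 2: 29(ω_s−ω_c) = −79(ω_r−ω_c),  ω_c=0, ω_s=1
Stage 2: ω_r = 0 − (29/79)(1−0) = -29/79
  ⇒ ω_r²/ω_s² = -29/79
Coupling ω_s² = ω_c¹ ⇒ overall = 3/10 × -29/79 = -87/790

-87/790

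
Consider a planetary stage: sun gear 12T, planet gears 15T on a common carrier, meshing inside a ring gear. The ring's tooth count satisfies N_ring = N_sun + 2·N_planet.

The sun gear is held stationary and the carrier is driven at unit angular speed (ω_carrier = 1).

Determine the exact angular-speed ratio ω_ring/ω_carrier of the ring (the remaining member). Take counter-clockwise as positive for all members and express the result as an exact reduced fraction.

N_ring = 12 + 2·15 = 42
12(ω_s−ω_c) = −42(ω_r−ω_c),  ω_s=0, ω_c=1
ω_r = 1 − (12/42)(0−1) = 9/7
ω_r/ω_c = 9/7

9/7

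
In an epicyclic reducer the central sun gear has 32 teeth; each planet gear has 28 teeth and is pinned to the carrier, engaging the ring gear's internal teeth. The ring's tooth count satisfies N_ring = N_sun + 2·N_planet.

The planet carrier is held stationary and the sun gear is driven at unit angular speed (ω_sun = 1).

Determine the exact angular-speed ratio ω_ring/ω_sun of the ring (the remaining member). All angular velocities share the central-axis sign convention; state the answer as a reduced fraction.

N_ring = 32 + 2·28 = 88
32(ω_s−ω_c) = −88(ω_r−ω_c),  ω_c=0, ω_s=1
ω_r = 0 − (32/88)(1−0) = -4/11
ω_r/ω_s = -4/11

-4/11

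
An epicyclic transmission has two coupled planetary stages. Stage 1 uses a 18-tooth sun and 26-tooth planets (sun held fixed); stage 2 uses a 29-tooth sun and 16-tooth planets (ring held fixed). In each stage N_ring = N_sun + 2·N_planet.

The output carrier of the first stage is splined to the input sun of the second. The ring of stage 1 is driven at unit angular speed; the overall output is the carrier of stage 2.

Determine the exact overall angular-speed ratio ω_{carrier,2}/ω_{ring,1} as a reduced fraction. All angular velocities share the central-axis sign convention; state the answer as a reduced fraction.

Stage 1: N_ring = 18 + 2·26 = 70
Stage 1: 18(ω_s−ω_c) = −70(ω_r−ω_c),  ω_s=0, ω_r=1
Stage 1: 18(0−ω_c) = −70(1−ω_c)  ⇒  88ω_c = 70  ⇒  ω_c = 35/44
  ⇒ ω_c¹/ω_r¹ = 35/44
Stage 2: N_ring = 29 + 2·16 = 61
Stage 2: 29(ω_s−ω_c) = −61(ω_r−ω_c),  ω_r=0, ω_s=1
Stage 2: 29(1−ω_c) = −61(0−ω_c)  ⇒  90ω_c = 29  ⇒  ω_c = 29/90
  ⇒ ω_c²/ω_s² = 29/90
Coupling ω_s² = ω_c¹ ⇒ overall = 35/44 × 29/90 = 203/792

203/792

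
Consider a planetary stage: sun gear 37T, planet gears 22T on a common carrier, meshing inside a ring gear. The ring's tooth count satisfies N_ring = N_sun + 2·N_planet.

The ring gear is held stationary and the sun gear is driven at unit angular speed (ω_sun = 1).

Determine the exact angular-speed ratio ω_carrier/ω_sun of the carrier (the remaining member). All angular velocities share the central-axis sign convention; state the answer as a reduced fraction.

N_ring = 37 + 2·22 = 81
37(ω_s−ω_c) = −81(ω_r−ω_c),  ω_r=0, ω_s=1
37(1−ω_c) = −81(0−ω_c)  ⇒  118ω_c = 37  ⇒  ω_c = 37/118
ω_c/ω_s = 37/118

37/118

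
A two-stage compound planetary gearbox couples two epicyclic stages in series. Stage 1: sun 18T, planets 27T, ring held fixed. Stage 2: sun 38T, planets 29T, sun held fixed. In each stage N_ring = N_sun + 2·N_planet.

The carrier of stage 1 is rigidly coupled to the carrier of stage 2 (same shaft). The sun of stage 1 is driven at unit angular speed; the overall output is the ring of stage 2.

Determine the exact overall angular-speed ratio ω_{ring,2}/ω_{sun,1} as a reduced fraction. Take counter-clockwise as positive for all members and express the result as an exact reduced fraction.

67/240

Stage 1: N_ring = 18 + 2·27 = 72
Stage 1: 18(ω_s−ω_c) = −72(ω_r−ω_c),  ω_r=0, ω_s=1
Stage 1: 18(1−ω_c) = −72(0−ω_c)  ⇒  90ω_c = 18  ⇒  ω_c = 1/5
  ⇒ ω_c¹/ω_s¹ = 1/5
Stage 2: N_ring = 38 + 2·29 = 96
Stage 2: 38(ω_s−ω_c) = −96(ω_r−ω_c),  ω_s=0, ω_c=1
Stage 2: ω_r = 1 − (38/96)(0−1) = 67/48
  ⇒ ω_r²/ω_c² = 67/48
Coupling ω_c² = ω_c¹ ⇒ overall = 1/5 × 67/48 = 67/240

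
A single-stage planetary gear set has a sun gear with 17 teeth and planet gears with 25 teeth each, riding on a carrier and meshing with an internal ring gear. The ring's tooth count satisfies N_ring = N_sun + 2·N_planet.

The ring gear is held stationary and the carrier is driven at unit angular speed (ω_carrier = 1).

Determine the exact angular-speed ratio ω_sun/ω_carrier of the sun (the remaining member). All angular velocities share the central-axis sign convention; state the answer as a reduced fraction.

84/17

N_ring = 17 + 2·25 = 67
17(ω_s−ω_c) = −67(ω_r−ω_c),  ω_r=0, ω_c=1
ω_s = 1 − (67/17)(0−1) = 84/17
ω_s/ω_c = 84/17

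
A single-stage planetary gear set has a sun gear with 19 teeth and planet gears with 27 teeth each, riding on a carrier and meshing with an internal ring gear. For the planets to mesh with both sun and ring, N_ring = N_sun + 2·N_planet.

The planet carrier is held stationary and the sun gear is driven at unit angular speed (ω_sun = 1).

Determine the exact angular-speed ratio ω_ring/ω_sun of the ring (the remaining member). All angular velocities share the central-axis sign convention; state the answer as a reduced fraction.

N_ring = 19 + 2·27 = 73
19(ω_s−ω_c) = −73(ω_r−ω_c),  ω_c=0, ω_s=1
ω_r = 0 − (19/73)(1−0) = -19/73
ω_r/ω_s = -19/73

-19/73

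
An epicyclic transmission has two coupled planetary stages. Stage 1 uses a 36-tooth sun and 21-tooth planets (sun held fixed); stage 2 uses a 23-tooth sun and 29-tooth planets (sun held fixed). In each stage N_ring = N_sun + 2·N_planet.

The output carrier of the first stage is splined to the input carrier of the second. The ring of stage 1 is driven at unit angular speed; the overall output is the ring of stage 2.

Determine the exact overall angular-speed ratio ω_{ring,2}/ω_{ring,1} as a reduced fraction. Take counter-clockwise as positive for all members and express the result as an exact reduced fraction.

1352/1539

Stage 1: N_ring = 36 + 2·21 = 78
Stage 1: 36(ω_s−ω_c) = −78(ω_r−ω_c),  ω_s=0, ω_r=1
Stage 1: 36(0−ω_c) = −78(1−ω_c)  ⇒  114ω_c = 78  ⇒  ω_c = 13/19
  ⇒ ω_c¹/ω_r¹ = 13/19
Stage 2: N_ring = 23 + 2·29 = 81
Stage 2: 23(ω_s−ω_c) = −81(ω_r−ω_c),  ω_s=0, ω_c=1
Stage 2: ω_r = 1 − (23/81)(0−1) = 104/81
  ⇒ ω_r²/ω_c² = 104/81
Coupling ω_c² = ω_c¹ ⇒ overall = 13/19 × 104/81 = 1352/1539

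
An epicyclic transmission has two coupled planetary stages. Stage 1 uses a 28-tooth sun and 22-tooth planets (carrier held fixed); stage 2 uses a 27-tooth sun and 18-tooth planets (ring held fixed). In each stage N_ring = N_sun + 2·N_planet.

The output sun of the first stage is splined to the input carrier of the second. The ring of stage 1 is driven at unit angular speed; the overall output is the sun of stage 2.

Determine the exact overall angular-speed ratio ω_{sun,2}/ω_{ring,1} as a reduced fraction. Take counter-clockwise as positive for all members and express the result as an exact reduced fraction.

Stage 1: N_ring = 28 + 2·22 = 72
Stage 1: 28(ω_s−ω_c) = −72(ω_r−ω_c),  ω_c=0, ω_r=1
Stage 1: ω_s = 0 − (72/28)(1−0) = -18/7
  ⇒ ω_s¹/ω_r¹ = -18/7
Stage 2: N_ring = 27 + 2·18 = 63
Stage 2: 27(ω_s−ω_c) = −63(ω_r−ω_c),  ω_r=0, ω_c=1
Stage 2: ω_s = 1 − (63/27)(0−1) = 10/3
  ⇒ ω_s²/ω_c² = 10/3
Coupling ω_c² = ω_s¹ ⇒ overall = -18/7 × 10/3 = -60/7

-60/7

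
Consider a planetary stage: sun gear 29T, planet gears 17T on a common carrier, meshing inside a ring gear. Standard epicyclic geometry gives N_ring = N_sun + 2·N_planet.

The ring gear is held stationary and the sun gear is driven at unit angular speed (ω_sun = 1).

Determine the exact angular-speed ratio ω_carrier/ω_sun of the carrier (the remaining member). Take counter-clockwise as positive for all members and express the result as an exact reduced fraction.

N_ring = 29 + 2·17 = 63
29(ω_s−ω_c) = −63(ω_r−ω_c),  ω_r=0, ω_s=1
29(1−ω_c) = −63(0−ω_c)  ⇒  92ω_c = 29  ⇒  ω_c = 29/92
ω_c/ω_s = 29/92

29/92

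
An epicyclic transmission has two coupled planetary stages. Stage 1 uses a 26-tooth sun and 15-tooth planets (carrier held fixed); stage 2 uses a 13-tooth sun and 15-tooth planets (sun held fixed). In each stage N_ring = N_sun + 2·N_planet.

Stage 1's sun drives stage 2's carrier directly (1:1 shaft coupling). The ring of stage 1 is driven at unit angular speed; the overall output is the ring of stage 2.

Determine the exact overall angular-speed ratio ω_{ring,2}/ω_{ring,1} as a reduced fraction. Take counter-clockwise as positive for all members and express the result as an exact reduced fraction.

Stage 1: N_ring = 26 + 2·15 = 56
Stage 1: 26(ω_s−ω_c) = −56(ω_r−ω_c),  ω_c=0, ω_r=1
Stage 1: ω_s = 0 − (56/26)(1−0) = -28/13
  ⇒ ω_s¹/ω_r¹ = -28/13
Stage 2: N_ring = 13 + 2·15 = 43
Stage 2: 13(ω_s−ω_c) = −43(ω_r−ω_c),  ω_s=0, ω_c=1
Stage 2: ω_r = 1 − (13/43)(0−1) = 56/43
  ⇒ ω_r²/ω_c² = 56/43
Coupling ω_c² = ω_s¹ ⇒ overall = -28/13 × 56/43 = -1568/559

-1568/559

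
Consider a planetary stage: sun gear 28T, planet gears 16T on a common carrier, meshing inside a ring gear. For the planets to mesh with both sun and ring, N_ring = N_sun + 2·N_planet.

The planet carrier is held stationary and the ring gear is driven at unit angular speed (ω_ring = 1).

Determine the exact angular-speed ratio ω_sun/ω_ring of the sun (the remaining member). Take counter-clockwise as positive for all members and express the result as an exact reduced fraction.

-15/7

N_ring = 28 + 2·16 = 60
28(ω_s−ω_c) = −60(ω_r−ω_c),  ω_c=0, ω_r=1
ω_s = 0 − (60/28)(1−0) = -15/7
ω_s/ω_r = -15/7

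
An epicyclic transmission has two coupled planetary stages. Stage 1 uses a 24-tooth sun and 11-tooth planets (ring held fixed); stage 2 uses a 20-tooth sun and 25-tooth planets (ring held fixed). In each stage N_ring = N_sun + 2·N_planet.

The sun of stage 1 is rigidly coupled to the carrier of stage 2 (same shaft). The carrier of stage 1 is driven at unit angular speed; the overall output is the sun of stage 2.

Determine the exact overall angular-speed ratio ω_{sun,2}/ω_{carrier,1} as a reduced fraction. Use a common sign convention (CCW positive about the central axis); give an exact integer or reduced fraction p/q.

Stage 1: N_ring = 24 + 2·11 = 46
Stage 1: 24(ω_s−ω_c) = −46(ω_r−ω_c),  ω_r=0, ω_c=1
Stage 1: ω_s = 1 − (46/24)(0−1) = 35/12
  ⇒ ω_s¹/ω_c¹ = 35/12
Stage 2: N_ring = 20 + 2·25 = 70
Stage 2: 20(ω_s−ω_c) = −70(ω_r−ω_c),  ω_r=0, ω_c=1
Stage 2: ω_s = 1 − (70/20)(0−1) = 9/2
  ⇒ ω_s²/ω_c² = 9/2
Coupling ω_c² = ω_s¹ ⇒ overall = 35/12 × 9/2 = 105/8

105/8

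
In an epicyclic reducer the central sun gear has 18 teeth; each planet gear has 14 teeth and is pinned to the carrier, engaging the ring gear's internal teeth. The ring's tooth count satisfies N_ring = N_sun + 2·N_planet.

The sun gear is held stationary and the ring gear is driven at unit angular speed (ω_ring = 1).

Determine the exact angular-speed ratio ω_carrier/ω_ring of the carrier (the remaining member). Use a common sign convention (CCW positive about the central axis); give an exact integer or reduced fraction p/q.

N_ring = 18 + 2·14 = 46
18(ω_s−ω_c) = −46(ω_r−ω_c),  ω_s=0, ω_r=1
18(0−ω_c) = −46(1−ω_c)  ⇒  64ω_c = 46  ⇒  ω_c = 23/32
ω_c/ω_r = 23/32

23/32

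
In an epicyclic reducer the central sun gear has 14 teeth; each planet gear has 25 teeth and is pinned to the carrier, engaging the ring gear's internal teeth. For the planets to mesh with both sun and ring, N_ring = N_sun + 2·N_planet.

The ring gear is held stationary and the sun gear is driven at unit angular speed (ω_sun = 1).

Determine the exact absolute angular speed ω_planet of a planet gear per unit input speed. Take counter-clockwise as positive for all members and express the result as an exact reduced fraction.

N_ring = 14 + 2·25 = 64
14(ω_s−ω_c) = −64(ω_r−ω_c),  ω_r=0, ω_s=1
14(1−ω_c) = −64(0−ω_c)  ⇒  78ω_c = 14  ⇒  ω_c = 7/39
sun–planet: 14·(1−7/39) = −25·(ω_p−ω_c)  ⇒  ω_p−ω_c = −(14/25)·(32/39) = -448/975
ω_p = 7/39 − 448/975 = -7/25

-7/25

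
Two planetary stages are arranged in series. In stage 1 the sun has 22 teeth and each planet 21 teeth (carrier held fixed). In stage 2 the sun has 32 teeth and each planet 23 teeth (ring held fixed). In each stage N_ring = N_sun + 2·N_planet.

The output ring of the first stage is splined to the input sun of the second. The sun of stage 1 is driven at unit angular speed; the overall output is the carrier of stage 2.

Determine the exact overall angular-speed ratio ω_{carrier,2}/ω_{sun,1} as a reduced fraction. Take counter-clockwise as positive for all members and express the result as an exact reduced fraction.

-1/10

Stage 1: N_ring = 22 + 2·21 = 64
Stage 1: 22(ω_s−ω_c) = −64(ω_r−ω_c),  ω_c=0, ω_s=1
Stage 1: ω_r = 0 − (22/64)(1−0) = -11/32
  ⇒ ω_r¹/ω_s¹ = -11/32
Stage 2: N_ring = 32 + 2·23 = 78
Stage 2: 32(ω_s−ω_c) = −78(ω_r−ω_c),  ω_r=0, ω_s=1
Stage 2: 32(1−ω_c) = −78(0−ω_c)  ⇒  110ω_c = 32  ⇒  ω_c = 16/55
  ⇒ ω_c²/ω_s² = 16/55
Coupling ω_s² = ω_r¹ ⇒ overall = -11/32 × 16/55 = -1/10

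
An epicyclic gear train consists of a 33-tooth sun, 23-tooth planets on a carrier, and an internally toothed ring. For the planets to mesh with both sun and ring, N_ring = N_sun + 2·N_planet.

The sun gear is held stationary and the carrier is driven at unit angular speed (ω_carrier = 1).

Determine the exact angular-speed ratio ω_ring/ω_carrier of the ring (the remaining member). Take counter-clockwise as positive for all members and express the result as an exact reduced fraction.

N_ring = 33 + 2·23 = 79
33(ω_s−ω_c) = −79(ω_r−ω_c),  ω_s=0, ω_c=1
ω_r = 1 − (33/79)(0−1) = 112/79
ω_r/ω_c = 112/79

112/79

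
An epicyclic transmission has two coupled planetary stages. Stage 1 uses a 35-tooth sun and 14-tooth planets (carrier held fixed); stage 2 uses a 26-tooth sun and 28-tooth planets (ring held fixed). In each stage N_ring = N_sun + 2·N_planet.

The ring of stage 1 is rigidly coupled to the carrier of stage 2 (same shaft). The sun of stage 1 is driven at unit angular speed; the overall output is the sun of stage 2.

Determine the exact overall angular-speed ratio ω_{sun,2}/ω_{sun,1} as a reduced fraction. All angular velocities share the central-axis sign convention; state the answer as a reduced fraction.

Stage 1: N_ring = 35 + 2·14 = 63
Stage 1: 35(ω_s−ω_c) = −63(ω_r−ω_c),  ω_c=0, ω_s=1
Stage 1: ω_r = 0 − (35/63)(1−0) = -5/9
  ⇒ ω_r¹/ω_s¹ = -5/9
Stage 2: N_ring = 26 + 2·28 = 82
Stage 2: 26(ω_s−ω_c) = −82(ω_r−ω_c),  ω_r=0, ω_c=1
Stage 2: ω_s = 1 − (82/26)(0−1) = 54/13
  ⇒ ω_s²/ω_c² = 54/13
Coupling ω_c² = ω_r¹ ⇒ overall = -5/9 × 54/13 = -30/13

-30/13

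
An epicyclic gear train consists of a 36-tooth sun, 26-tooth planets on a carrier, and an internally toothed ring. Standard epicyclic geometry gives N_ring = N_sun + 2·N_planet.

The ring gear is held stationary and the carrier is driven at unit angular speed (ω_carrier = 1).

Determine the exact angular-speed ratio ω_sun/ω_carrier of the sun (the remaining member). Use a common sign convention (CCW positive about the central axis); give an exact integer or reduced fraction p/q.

N_ring = 36 + 2·26 = 88
36(ω_s−ω_c) = −88(ω_r−ω_c),  ω_r=0, ω_c=1
ω_s = 1 − (88/36)(0−1) = 31/9
ω_s/ω_c = 31/9

31/9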